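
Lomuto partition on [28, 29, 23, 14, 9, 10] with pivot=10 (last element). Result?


Elements <= 10 go left of pivot.
Result: [9, 10, 23, 14, 28, 29], pivot at index 1


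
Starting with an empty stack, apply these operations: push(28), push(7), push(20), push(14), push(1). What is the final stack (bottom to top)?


push(28) -> [28]
push(7) -> [28, 7]
push(20) -> [28, 7, 20]
push(14) -> [28, 7, 20, 14]
push(1) -> [28, 7, 20, 14, 1]
Final stack (bottom to top): [28, 7, 20, 14, 1]


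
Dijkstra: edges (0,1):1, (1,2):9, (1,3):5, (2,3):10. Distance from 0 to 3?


Dijkstra from 0:
Distances: {0: 0, 1: 1, 2: 10, 3: 6}
Shortest distance to 3 = 6, path = [0, 1, 3]


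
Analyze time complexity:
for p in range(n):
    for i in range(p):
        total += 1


Per nesting level: O(n) * O(n) [triangular over p] = O(n^2)
Complexity: O(n^2)


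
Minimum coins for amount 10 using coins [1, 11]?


dp[0]=0; dp[i]=1+min(dp[i-c] for c in coins)
...dp[5]=5, dp[6]=6, dp[7]=7, dp[8]=8, dp[9]=9, dp[10]=10
Minimum coins for 10 = 10


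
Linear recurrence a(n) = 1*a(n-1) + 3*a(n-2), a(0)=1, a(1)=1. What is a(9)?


Build bottom-up:
...a(7)=217, a(8)=508, a(9)=1*508+3*217=1159


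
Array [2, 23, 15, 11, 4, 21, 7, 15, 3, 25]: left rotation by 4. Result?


Left rotate by 4: [4, 21, 7, 15, 3, 25, 2, 23, 15, 11]


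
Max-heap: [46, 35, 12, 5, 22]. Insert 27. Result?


Append 27: [46, 35, 12, 5, 22, 27]
Bubble up: swap idx 5(27) with idx 2(12)
Result: [46, 35, 27, 5, 22, 12]


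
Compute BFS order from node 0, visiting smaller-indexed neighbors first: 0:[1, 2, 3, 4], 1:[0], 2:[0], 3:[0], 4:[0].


BFS queue: start with [0]
Visit order: [0, 1, 2, 3, 4]


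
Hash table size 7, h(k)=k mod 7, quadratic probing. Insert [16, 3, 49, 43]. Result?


Insertions: 16->slot 2; 3->slot 3; 49->slot 0; 43->slot 1
Table: [49, 43, 16, 3, None, None, None]


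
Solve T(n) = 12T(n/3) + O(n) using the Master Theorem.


a=12, b=3, c=1. log_3(12)=2.262 > c=1. Case 1: O(n^log_b(a)) = O(n^2.262)
Complexity: O(n^2.262)


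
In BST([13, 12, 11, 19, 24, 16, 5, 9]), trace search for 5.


BST root = 13
Search for 5: compare at each node
Path: [13, 12, 11, 5]


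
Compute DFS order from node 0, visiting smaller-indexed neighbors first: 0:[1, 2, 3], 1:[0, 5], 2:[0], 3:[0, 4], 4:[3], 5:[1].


DFS stack-based: start with [0]
Visit order: [0, 1, 5, 2, 3, 4]


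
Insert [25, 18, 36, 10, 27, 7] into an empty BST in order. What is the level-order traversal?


Root = 25; build tree by BST insertion.
Level-Order traversal: [25, 18, 36, 10, 27, 7]


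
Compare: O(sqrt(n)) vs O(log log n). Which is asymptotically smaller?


double-logarithmic grows slower than sublinear
O(log log n) is asymptotically smaller; O(sqrt(n)) grows faster


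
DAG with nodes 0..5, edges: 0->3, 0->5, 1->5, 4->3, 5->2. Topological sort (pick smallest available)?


Kahn's algorithm, process smallest node first
Order: [0, 1, 4, 3, 5, 2]


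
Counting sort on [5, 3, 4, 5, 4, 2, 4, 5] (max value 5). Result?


Count array: [0, 0, 1, 1, 3, 3]
Reconstruct: [2, 3, 4, 4, 4, 5, 5, 5]


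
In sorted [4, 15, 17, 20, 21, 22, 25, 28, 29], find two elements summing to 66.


Two pointers: lo=0, hi=8
No pair sums to 66


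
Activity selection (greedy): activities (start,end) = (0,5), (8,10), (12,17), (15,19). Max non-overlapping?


Greedy: pick earliest-ending, then skip overlaps.
Selected (3 activities): [(0, 5), (8, 10), (12, 17)]


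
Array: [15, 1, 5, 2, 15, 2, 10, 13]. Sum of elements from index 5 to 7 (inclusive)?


Prefix sums: [0, 15, 16, 21, 23, 38, 40, 50, 63]
Sum[5..7] = prefix[8] - prefix[5] = 63 - 38 = 25


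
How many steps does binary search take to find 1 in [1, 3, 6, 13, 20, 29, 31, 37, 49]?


Search for 1:
[0,8] mid=4 arr[4]=20
[0,3] mid=1 arr[1]=3
[0,0] mid=0 arr[0]=1
Total: 3 comparisons


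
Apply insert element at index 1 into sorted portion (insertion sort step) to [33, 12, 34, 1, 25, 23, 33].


After one pass: [12, 33, 34, 1, 25, 23, 33]


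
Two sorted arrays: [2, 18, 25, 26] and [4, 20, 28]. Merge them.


Compare heads, take smaller each step.
Merged: [2, 4, 18, 20, 25, 26, 28]


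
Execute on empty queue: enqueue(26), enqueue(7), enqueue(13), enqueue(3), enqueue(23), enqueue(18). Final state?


enqueue(26) -> [26]
enqueue(7) -> [26, 7]
enqueue(13) -> [26, 7, 13]
enqueue(3) -> [26, 7, 13, 3]
enqueue(23) -> [26, 7, 13, 3, 23]
enqueue(18) -> [26, 7, 13, 3, 23, 18]
Final queue (front to back): [26, 7, 13, 3, 23, 18]


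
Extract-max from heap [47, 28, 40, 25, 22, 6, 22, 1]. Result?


Max = 47
Replace root with last, heapify down
Resulting heap: [40, 28, 22, 25, 22, 6, 1]


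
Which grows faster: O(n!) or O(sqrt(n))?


sublinear grows slower than factorial
O(sqrt(n)) is asymptotically smaller; O(n!) grows faster


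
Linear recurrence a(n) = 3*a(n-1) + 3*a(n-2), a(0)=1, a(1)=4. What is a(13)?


Build bottom-up:
...a(11)=2432187, a(12)=9221121, a(13)=3*9221121+3*2432187=34959924


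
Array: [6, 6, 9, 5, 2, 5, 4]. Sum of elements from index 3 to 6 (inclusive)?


Prefix sums: [0, 6, 12, 21, 26, 28, 33, 37]
Sum[3..6] = prefix[7] - prefix[3] = 37 - 21 = 16


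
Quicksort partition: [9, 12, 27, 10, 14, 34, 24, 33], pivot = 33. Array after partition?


Elements <= 33 go left of pivot.
Result: [9, 12, 27, 10, 14, 24, 33, 34], pivot at index 6


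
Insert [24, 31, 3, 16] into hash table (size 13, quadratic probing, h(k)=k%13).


Insertions: 24->slot 11; 31->slot 5; 3->slot 3; 16->slot 4
Table: [None, None, None, 3, 16, 31, None, None, None, None, None, 24, None]


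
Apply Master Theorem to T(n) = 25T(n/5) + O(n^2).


a=25, b=5, c=2. log_5(25)=2 = c=2. Case 2: O(n^c log n) = O(n^2 log n)
Complexity: O(n^2 log n)


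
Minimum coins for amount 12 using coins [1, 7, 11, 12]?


dp[0]=0; dp[i]=1+min(dp[i-c] for c in coins)
...dp[7]=1, dp[8]=2, dp[9]=3, dp[10]=4, dp[11]=1, dp[12]=1
Minimum coins for 12 = 1


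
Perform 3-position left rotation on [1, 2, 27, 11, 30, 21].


Left rotate by 3: [11, 30, 21, 1, 2, 27]


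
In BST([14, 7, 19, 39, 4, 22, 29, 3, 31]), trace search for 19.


BST root = 14
Search for 19: compare at each node
Path: [14, 19]


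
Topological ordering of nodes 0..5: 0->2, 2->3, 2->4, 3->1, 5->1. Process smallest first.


Kahn's algorithm, process smallest node first
Order: [0, 2, 3, 4, 5, 1]


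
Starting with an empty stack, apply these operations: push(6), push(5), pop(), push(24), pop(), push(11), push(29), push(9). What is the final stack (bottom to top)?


push(6) -> [6]
push(5) -> [6, 5]
pop() returns 5 -> [6]
push(24) -> [6, 24]
pop() returns 24 -> [6]
push(11) -> [6, 11]
push(29) -> [6, 11, 29]
push(9) -> [6, 11, 29, 9]
Final stack (bottom to top): [6, 11, 29, 9]


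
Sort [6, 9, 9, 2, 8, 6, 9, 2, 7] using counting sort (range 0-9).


Count array: [0, 0, 2, 0, 0, 0, 2, 1, 1, 3]
Reconstruct: [2, 2, 6, 6, 7, 8, 9, 9, 9]


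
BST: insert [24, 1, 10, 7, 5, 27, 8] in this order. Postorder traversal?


Root = 24; build tree by BST insertion.
Postorder traversal: [5, 8, 7, 10, 1, 27, 24]


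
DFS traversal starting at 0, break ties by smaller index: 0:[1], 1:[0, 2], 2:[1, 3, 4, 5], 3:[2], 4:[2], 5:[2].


DFS stack-based: start with [0]
Visit order: [0, 1, 2, 3, 4, 5]


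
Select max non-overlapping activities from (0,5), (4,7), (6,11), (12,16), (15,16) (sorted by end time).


Greedy: pick earliest-ending, then skip overlaps.
Selected (3 activities): [(0, 5), (6, 11), (12, 16)]


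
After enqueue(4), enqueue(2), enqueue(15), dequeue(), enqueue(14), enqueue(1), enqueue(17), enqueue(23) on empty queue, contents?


enqueue(4) -> [4]
enqueue(2) -> [4, 2]
enqueue(15) -> [4, 2, 15]
dequeue() returns 4 -> [2, 15]
enqueue(14) -> [2, 15, 14]
enqueue(1) -> [2, 15, 14, 1]
enqueue(17) -> [2, 15, 14, 1, 17]
enqueue(23) -> [2, 15, 14, 1, 17, 23]
Final queue (front to back): [2, 15, 14, 1, 17, 23]


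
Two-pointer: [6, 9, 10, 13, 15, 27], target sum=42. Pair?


Two pointers: lo=0, hi=5
Found pair: (15, 27) summing to 42


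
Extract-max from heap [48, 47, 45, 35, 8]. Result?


Max = 48
Replace root with last, heapify down
Resulting heap: [47, 35, 45, 8]


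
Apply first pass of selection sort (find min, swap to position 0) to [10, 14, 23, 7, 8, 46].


After one pass: [7, 14, 23, 10, 8, 46]


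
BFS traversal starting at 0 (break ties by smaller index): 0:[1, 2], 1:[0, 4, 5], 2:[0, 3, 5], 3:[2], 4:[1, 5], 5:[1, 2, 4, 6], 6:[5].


BFS queue: start with [0]
Visit order: [0, 1, 2, 4, 5, 3, 6]


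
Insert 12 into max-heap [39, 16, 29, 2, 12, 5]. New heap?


Append 12: [39, 16, 29, 2, 12, 5, 12]
Bubble up: no swaps needed
Result: [39, 16, 29, 2, 12, 5, 12]


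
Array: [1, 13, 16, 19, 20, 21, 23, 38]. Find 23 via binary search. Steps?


Search for 23:
[0,7] mid=3 arr[3]=19
[4,7] mid=5 arr[5]=21
[6,7] mid=6 arr[6]=23
Total: 3 comparisons


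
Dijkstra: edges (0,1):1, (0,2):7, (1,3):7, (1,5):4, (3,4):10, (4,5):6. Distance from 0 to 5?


Dijkstra from 0:
Distances: {0: 0, 1: 1, 2: 7, 3: 8, 4: 11, 5: 5}
Shortest distance to 5 = 5, path = [0, 1, 5]


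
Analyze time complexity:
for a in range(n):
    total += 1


Per nesting level: O(n) = O(n)
Complexity: O(n)


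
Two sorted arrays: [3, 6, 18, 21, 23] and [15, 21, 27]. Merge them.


Compare heads, take smaller each step.
Merged: [3, 6, 15, 18, 21, 21, 23, 27]


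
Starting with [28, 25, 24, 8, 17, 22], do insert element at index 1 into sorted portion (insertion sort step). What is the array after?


After one pass: [25, 28, 24, 8, 17, 22]


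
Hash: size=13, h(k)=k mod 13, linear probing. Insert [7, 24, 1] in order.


Insertions: 7->slot 7; 24->slot 11; 1->slot 1
Table: [None, 1, None, None, None, None, None, 7, None, None, None, 24, None]


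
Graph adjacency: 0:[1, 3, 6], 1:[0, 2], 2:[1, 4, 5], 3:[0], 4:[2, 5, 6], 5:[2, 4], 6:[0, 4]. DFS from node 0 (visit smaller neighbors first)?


DFS stack-based: start with [0]
Visit order: [0, 1, 2, 4, 5, 6, 3]


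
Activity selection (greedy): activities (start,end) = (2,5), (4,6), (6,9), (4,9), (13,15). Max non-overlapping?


Greedy: pick earliest-ending, then skip overlaps.
Selected (3 activities): [(2, 5), (6, 9), (13, 15)]


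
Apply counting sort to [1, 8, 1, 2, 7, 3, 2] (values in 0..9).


Count array: [0, 2, 2, 1, 0, 0, 0, 1, 1, 0]
Reconstruct: [1, 1, 2, 2, 3, 7, 8]


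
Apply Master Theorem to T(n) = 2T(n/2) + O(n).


a=2, b=2, c=1. log_2(2)=1 = c=1. Case 2: O(n^c log n) = O(n log n)
Complexity: O(n log n)


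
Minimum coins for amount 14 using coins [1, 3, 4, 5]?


dp[0]=0; dp[i]=1+min(dp[i-c] for c in coins)
...dp[9]=2, dp[10]=2, dp[11]=3, dp[12]=3, dp[13]=3, dp[14]=3
Minimum coins for 14 = 3


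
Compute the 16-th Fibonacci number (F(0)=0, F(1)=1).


F(n)=F(n-1)+F(n-2)
...F(14)=377, F(15)=610, F(16)=987


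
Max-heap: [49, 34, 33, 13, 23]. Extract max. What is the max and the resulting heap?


Max = 49
Replace root with last, heapify down
Resulting heap: [34, 23, 33, 13]


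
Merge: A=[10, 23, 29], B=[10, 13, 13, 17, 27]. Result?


Compare heads, take smaller each step.
Merged: [10, 10, 13, 13, 17, 23, 27, 29]


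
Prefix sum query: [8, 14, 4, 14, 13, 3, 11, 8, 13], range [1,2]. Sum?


Prefix sums: [0, 8, 22, 26, 40, 53, 56, 67, 75, 88]
Sum[1..2] = prefix[3] - prefix[1] = 26 - 8 = 18


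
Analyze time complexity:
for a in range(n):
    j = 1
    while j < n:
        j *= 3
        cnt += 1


Per nesting level: O(n) * O(log n) = O(n log n)
Complexity: O(n log n)


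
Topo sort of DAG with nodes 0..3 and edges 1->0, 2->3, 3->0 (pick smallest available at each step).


Kahn's algorithm, process smallest node first
Order: [1, 2, 3, 0]


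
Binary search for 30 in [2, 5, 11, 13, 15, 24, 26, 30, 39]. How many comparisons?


Search for 30:
[0,8] mid=4 arr[4]=15
[5,8] mid=6 arr[6]=26
[7,8] mid=7 arr[7]=30
Total: 3 comparisons


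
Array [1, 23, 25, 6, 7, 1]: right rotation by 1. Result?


Right rotate by 1: [1, 1, 23, 25, 6, 7]


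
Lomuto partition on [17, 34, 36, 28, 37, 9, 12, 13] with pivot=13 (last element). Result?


Elements <= 13 go left of pivot.
Result: [9, 12, 13, 28, 37, 17, 34, 36], pivot at index 2


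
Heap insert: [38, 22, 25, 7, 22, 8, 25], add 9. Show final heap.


Append 9: [38, 22, 25, 7, 22, 8, 25, 9]
Bubble up: swap idx 7(9) with idx 3(7)
Result: [38, 22, 25, 9, 22, 8, 25, 7]


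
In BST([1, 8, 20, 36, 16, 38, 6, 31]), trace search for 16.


BST root = 1
Search for 16: compare at each node
Path: [1, 8, 20, 16]


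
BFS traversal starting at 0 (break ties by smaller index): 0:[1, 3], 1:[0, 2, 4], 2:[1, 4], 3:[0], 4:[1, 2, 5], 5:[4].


BFS queue: start with [0]
Visit order: [0, 1, 3, 2, 4, 5]


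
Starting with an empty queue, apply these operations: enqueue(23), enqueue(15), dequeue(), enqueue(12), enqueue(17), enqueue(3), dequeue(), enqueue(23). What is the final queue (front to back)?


enqueue(23) -> [23]
enqueue(15) -> [23, 15]
dequeue() returns 23 -> [15]
enqueue(12) -> [15, 12]
enqueue(17) -> [15, 12, 17]
enqueue(3) -> [15, 12, 17, 3]
dequeue() returns 15 -> [12, 17, 3]
enqueue(23) -> [12, 17, 3, 23]
Final queue (front to back): [12, 17, 3, 23]


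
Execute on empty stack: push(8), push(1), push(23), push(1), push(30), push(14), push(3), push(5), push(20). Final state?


push(8) -> [8]
push(1) -> [8, 1]
push(23) -> [8, 1, 23]
push(1) -> [8, 1, 23, 1]
push(30) -> [8, 1, 23, 1, 30]
push(14) -> [8, 1, 23, 1, 30, 14]
push(3) -> [8, 1, 23, 1, 30, 14, 3]
push(5) -> [8, 1, 23, 1, 30, 14, 3, 5]
push(20) -> [8, 1, 23, 1, 30, 14, 3, 5, 20]
Final stack (bottom to top): [8, 1, 23, 1, 30, 14, 3, 5, 20]


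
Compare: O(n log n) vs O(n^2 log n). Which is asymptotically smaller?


linearithmic grows slower than n^2 log n
O(n log n) is asymptotically smaller; O(n^2 log n) grows faster


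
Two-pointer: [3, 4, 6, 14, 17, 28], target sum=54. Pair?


Two pointers: lo=0, hi=5
No pair sums to 54


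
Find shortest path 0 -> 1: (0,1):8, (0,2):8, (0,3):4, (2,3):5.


Dijkstra from 0:
Distances: {0: 0, 1: 8, 2: 8, 3: 4}
Shortest distance to 1 = 8, path = [0, 1]


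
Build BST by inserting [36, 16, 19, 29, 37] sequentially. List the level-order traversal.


Root = 36; build tree by BST insertion.
Level-Order traversal: [36, 16, 37, 19, 29]


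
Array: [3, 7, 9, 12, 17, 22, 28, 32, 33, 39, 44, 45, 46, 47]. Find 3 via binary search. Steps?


Search for 3:
[0,13] mid=6 arr[6]=28
[0,5] mid=2 arr[2]=9
[0,1] mid=0 arr[0]=3
Total: 3 comparisons


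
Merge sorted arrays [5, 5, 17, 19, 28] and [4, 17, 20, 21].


Compare heads, take smaller each step.
Merged: [4, 5, 5, 17, 17, 19, 20, 21, 28]


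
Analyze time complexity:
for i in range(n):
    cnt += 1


Per nesting level: O(n) = O(n)
Complexity: O(n)


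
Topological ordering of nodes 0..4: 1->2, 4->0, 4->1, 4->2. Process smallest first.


Kahn's algorithm, process smallest node first
Order: [3, 4, 0, 1, 2]


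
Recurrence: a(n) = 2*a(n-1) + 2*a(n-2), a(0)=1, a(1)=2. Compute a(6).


Build bottom-up:
...a(4)=44, a(5)=120, a(6)=2*120+2*44=328


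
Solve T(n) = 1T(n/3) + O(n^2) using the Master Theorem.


a=1, b=3, c=2. log_3(1)=0 < c=2. Case 3: O(n^c) = O(n^2)
Complexity: O(n^2)


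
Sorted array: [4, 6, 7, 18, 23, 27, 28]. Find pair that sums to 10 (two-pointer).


Two pointers: lo=0, hi=6
Found pair: (4, 6) summing to 10


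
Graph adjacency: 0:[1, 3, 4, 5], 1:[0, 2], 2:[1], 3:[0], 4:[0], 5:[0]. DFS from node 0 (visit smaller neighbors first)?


DFS stack-based: start with [0]
Visit order: [0, 1, 2, 3, 4, 5]


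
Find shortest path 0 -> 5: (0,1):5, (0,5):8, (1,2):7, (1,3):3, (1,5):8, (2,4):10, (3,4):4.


Dijkstra from 0:
Distances: {0: 0, 1: 5, 2: 12, 3: 8, 4: 12, 5: 8}
Shortest distance to 5 = 8, path = [0, 5]


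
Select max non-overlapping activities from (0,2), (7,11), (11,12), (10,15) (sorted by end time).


Greedy: pick earliest-ending, then skip overlaps.
Selected (3 activities): [(0, 2), (7, 11), (11, 12)]


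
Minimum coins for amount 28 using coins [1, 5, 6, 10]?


dp[0]=0; dp[i]=1+min(dp[i-c] for c in coins)
...dp[23]=4, dp[24]=4, dp[25]=3, dp[26]=3, dp[27]=4, dp[28]=4
Minimum coins for 28 = 4


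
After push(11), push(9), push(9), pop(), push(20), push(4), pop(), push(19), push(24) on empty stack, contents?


push(11) -> [11]
push(9) -> [11, 9]
push(9) -> [11, 9, 9]
pop() returns 9 -> [11, 9]
push(20) -> [11, 9, 20]
push(4) -> [11, 9, 20, 4]
pop() returns 4 -> [11, 9, 20]
push(19) -> [11, 9, 20, 19]
push(24) -> [11, 9, 20, 19, 24]
Final stack (bottom to top): [11, 9, 20, 19, 24]


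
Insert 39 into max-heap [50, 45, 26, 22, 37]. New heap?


Append 39: [50, 45, 26, 22, 37, 39]
Bubble up: swap idx 5(39) with idx 2(26)
Result: [50, 45, 39, 22, 37, 26]


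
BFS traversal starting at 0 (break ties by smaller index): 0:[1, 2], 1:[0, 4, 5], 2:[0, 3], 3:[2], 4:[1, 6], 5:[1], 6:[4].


BFS queue: start with [0]
Visit order: [0, 1, 2, 4, 5, 3, 6]


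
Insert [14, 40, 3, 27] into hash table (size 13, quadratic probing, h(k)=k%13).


Insertions: 14->slot 1; 40->slot 2; 3->slot 3; 27->slot 5
Table: [None, 14, 40, 3, None, 27, None, None, None, None, None, None, None]


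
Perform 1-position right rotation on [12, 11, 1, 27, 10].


Right rotate by 1: [10, 12, 11, 1, 27]


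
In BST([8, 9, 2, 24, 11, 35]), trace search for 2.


BST root = 8
Search for 2: compare at each node
Path: [8, 2]


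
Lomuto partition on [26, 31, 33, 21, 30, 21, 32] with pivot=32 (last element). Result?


Elements <= 32 go left of pivot.
Result: [26, 31, 21, 30, 21, 32, 33], pivot at index 5


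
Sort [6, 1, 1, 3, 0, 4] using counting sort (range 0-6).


Count array: [1, 2, 0, 1, 1, 0, 1]
Reconstruct: [0, 1, 1, 3, 4, 6]


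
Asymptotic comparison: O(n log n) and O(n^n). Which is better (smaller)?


linearithmic grows slower than n^n
O(n log n) is asymptotically smaller; O(n^n) grows faster


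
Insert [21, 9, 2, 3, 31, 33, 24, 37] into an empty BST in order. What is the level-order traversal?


Root = 21; build tree by BST insertion.
Level-Order traversal: [21, 9, 31, 2, 24, 33, 3, 37]


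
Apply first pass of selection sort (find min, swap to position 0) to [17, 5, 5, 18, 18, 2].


After one pass: [2, 5, 5, 18, 18, 17]


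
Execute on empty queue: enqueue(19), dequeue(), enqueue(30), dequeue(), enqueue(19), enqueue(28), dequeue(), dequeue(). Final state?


enqueue(19) -> [19]
dequeue() returns 19 -> []
enqueue(30) -> [30]
dequeue() returns 30 -> []
enqueue(19) -> [19]
enqueue(28) -> [19, 28]
dequeue() returns 19 -> [28]
dequeue() returns 28 -> []
Final queue (front to back): []


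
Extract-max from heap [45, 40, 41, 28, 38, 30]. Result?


Max = 45
Replace root with last, heapify down
Resulting heap: [41, 40, 30, 28, 38]


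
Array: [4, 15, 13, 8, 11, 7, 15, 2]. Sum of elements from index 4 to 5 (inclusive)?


Prefix sums: [0, 4, 19, 32, 40, 51, 58, 73, 75]
Sum[4..5] = prefix[6] - prefix[4] = 58 - 40 = 18


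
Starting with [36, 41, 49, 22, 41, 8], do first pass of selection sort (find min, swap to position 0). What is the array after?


After one pass: [8, 41, 49, 22, 41, 36]


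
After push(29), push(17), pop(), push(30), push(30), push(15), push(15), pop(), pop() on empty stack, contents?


push(29) -> [29]
push(17) -> [29, 17]
pop() returns 17 -> [29]
push(30) -> [29, 30]
push(30) -> [29, 30, 30]
push(15) -> [29, 30, 30, 15]
push(15) -> [29, 30, 30, 15, 15]
pop() returns 15 -> [29, 30, 30, 15]
pop() returns 15 -> [29, 30, 30]
Final stack (bottom to top): [29, 30, 30]


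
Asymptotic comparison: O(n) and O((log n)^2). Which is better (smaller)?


polylogarithmic grows slower than linear
O((log n)^2) is asymptotically smaller; O(n) grows faster


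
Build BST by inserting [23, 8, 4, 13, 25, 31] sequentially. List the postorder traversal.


Root = 23; build tree by BST insertion.
Postorder traversal: [4, 13, 8, 31, 25, 23]


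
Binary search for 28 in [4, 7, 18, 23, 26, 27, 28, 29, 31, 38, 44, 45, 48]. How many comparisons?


Search for 28:
[0,12] mid=6 arr[6]=28
Total: 1 comparisons


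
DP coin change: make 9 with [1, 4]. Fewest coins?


dp[0]=0; dp[i]=1+min(dp[i-c] for c in coins)
...dp[4]=1, dp[5]=2, dp[6]=3, dp[7]=4, dp[8]=2, dp[9]=3
Minimum coins for 9 = 3


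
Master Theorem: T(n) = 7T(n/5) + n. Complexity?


a=7, b=5, c=1. log_5(7)=1.209 > c=1. Case 1: O(n^log_b(a)) = O(n^1.209)
Complexity: O(n^1.209)


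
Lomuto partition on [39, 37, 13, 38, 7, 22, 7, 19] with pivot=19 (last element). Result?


Elements <= 19 go left of pivot.
Result: [13, 7, 7, 19, 37, 22, 39, 38], pivot at index 3


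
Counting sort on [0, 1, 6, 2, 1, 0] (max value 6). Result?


Count array: [2, 2, 1, 0, 0, 0, 1]
Reconstruct: [0, 0, 1, 1, 2, 6]


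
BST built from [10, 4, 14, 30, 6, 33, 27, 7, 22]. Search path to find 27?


BST root = 10
Search for 27: compare at each node
Path: [10, 14, 30, 27]


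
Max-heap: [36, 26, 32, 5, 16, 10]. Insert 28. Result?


Append 28: [36, 26, 32, 5, 16, 10, 28]
Bubble up: no swaps needed
Result: [36, 26, 32, 5, 16, 10, 28]


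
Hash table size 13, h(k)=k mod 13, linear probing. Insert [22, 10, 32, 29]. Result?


Insertions: 22->slot 9; 10->slot 10; 32->slot 6; 29->slot 3
Table: [None, None, None, 29, None, None, 32, None, None, 22, 10, None, None]


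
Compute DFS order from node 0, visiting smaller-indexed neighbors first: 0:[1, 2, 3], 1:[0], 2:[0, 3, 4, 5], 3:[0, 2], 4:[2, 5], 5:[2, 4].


DFS stack-based: start with [0]
Visit order: [0, 1, 2, 3, 4, 5]


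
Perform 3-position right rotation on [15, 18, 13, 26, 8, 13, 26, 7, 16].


Right rotate by 3: [26, 7, 16, 15, 18, 13, 26, 8, 13]


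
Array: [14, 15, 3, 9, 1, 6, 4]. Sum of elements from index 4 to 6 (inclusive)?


Prefix sums: [0, 14, 29, 32, 41, 42, 48, 52]
Sum[4..6] = prefix[7] - prefix[4] = 52 - 41 = 11


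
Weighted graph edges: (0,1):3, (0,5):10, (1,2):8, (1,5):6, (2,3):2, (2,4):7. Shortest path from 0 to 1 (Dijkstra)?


Dijkstra from 0:
Distances: {0: 0, 1: 3, 2: 11, 3: 13, 4: 18, 5: 9}
Shortest distance to 1 = 3, path = [0, 1]


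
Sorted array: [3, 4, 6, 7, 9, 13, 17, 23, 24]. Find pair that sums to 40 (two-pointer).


Two pointers: lo=0, hi=8
Found pair: (17, 23) summing to 40


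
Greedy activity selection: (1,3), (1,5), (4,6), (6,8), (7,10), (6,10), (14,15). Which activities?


Greedy: pick earliest-ending, then skip overlaps.
Selected (4 activities): [(1, 3), (4, 6), (6, 8), (14, 15)]


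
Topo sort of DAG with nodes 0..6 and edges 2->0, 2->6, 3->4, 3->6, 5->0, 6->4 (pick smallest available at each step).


Kahn's algorithm, process smallest node first
Order: [1, 2, 3, 5, 0, 6, 4]


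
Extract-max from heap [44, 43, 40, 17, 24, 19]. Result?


Max = 44
Replace root with last, heapify down
Resulting heap: [43, 24, 40, 17, 19]


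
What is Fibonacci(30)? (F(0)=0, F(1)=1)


F(n)=F(n-1)+F(n-2)
...F(28)=317811, F(29)=514229, F(30)=832040


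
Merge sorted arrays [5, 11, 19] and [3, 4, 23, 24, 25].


Compare heads, take smaller each step.
Merged: [3, 4, 5, 11, 19, 23, 24, 25]


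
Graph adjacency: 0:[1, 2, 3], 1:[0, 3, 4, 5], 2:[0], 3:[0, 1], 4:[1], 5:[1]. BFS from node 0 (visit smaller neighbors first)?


BFS queue: start with [0]
Visit order: [0, 1, 2, 3, 4, 5]


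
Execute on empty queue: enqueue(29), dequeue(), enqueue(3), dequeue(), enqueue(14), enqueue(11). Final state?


enqueue(29) -> [29]
dequeue() returns 29 -> []
enqueue(3) -> [3]
dequeue() returns 3 -> []
enqueue(14) -> [14]
enqueue(11) -> [14, 11]
Final queue (front to back): [14, 11]


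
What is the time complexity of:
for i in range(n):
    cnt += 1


Per nesting level: O(n) = O(n)
Complexity: O(n)


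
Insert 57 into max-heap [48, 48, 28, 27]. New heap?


Append 57: [48, 48, 28, 27, 57]
Bubble up: swap idx 4(57) with idx 1(48); swap idx 1(57) with idx 0(48)
Result: [57, 48, 28, 27, 48]


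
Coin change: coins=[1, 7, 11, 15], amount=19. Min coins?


dp[0]=0; dp[i]=1+min(dp[i-c] for c in coins)
...dp[14]=2, dp[15]=1, dp[16]=2, dp[17]=3, dp[18]=2, dp[19]=3
Minimum coins for 19 = 3


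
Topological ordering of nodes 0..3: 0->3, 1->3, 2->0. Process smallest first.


Kahn's algorithm, process smallest node first
Order: [1, 2, 0, 3]


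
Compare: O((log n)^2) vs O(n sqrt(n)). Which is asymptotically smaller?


polylogarithmic grows slower than n^1.5
O((log n)^2) is asymptotically smaller; O(n sqrt(n)) grows faster


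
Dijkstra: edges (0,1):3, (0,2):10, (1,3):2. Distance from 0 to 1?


Dijkstra from 0:
Distances: {0: 0, 1: 3, 2: 10, 3: 5}
Shortest distance to 1 = 3, path = [0, 1]


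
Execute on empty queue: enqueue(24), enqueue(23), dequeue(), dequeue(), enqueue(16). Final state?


enqueue(24) -> [24]
enqueue(23) -> [24, 23]
dequeue() returns 24 -> [23]
dequeue() returns 23 -> []
enqueue(16) -> [16]
Final queue (front to back): [16]


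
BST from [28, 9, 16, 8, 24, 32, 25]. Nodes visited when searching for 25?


BST root = 28
Search for 25: compare at each node
Path: [28, 9, 16, 24, 25]


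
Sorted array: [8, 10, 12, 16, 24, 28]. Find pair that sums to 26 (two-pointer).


Two pointers: lo=0, hi=5
Found pair: (10, 16) summing to 26


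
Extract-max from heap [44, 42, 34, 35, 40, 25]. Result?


Max = 44
Replace root with last, heapify down
Resulting heap: [42, 40, 34, 35, 25]


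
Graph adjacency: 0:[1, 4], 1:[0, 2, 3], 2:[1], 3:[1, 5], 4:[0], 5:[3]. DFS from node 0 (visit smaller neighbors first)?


DFS stack-based: start with [0]
Visit order: [0, 1, 2, 3, 5, 4]


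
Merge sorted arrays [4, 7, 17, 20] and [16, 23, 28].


Compare heads, take smaller each step.
Merged: [4, 7, 16, 17, 20, 23, 28]


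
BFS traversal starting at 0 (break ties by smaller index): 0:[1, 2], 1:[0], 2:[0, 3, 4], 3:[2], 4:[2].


BFS queue: start with [0]
Visit order: [0, 1, 2, 3, 4]


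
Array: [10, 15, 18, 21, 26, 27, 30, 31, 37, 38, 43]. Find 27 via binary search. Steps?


Search for 27:
[0,10] mid=5 arr[5]=27
Total: 1 comparisons


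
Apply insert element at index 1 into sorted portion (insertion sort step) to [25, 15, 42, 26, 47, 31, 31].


After one pass: [15, 25, 42, 26, 47, 31, 31]


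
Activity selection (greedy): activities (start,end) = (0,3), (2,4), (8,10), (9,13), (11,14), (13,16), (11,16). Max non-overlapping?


Greedy: pick earliest-ending, then skip overlaps.
Selected (3 activities): [(0, 3), (8, 10), (11, 14)]


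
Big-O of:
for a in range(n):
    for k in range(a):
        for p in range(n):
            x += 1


Per nesting level: O(n) * O(n) [triangular over a] * O(n) = O(n^3)
Complexity: O(n^3)


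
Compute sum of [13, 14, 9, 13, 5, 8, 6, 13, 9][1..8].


Prefix sums: [0, 13, 27, 36, 49, 54, 62, 68, 81, 90]
Sum[1..8] = prefix[9] - prefix[1] = 90 - 13 = 77


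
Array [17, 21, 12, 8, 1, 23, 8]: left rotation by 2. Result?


Left rotate by 2: [12, 8, 1, 23, 8, 17, 21]


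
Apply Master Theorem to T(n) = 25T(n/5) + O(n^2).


a=25, b=5, c=2. log_5(25)=2 = c=2. Case 2: O(n^c log n) = O(n^2 log n)
Complexity: O(n^2 log n)


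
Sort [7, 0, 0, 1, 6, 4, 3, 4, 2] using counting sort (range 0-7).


Count array: [2, 1, 1, 1, 2, 0, 1, 1]
Reconstruct: [0, 0, 1, 2, 3, 4, 4, 6, 7]


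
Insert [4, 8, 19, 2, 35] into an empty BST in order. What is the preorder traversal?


Root = 4; build tree by BST insertion.
Preorder traversal: [4, 2, 8, 19, 35]


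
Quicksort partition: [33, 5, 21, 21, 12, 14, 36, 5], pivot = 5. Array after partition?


Elements <= 5 go left of pivot.
Result: [5, 5, 21, 21, 12, 14, 36, 33], pivot at index 1


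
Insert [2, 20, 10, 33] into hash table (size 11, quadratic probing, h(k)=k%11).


Insertions: 2->slot 2; 20->slot 9; 10->slot 10; 33->slot 0
Table: [33, None, 2, None, None, None, None, None, None, 20, 10]


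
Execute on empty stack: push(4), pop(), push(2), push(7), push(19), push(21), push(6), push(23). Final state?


push(4) -> [4]
pop() returns 4 -> []
push(2) -> [2]
push(7) -> [2, 7]
push(19) -> [2, 7, 19]
push(21) -> [2, 7, 19, 21]
push(6) -> [2, 7, 19, 21, 6]
push(23) -> [2, 7, 19, 21, 6, 23]
Final stack (bottom to top): [2, 7, 19, 21, 6, 23]


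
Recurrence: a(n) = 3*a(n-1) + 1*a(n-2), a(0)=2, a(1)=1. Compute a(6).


Build bottom-up:
...a(4)=53, a(5)=175, a(6)=3*175+1*53=578


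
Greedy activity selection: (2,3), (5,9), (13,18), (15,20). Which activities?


Greedy: pick earliest-ending, then skip overlaps.
Selected (3 activities): [(2, 3), (5, 9), (13, 18)]


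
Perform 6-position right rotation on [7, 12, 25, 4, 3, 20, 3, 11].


Right rotate by 6: [25, 4, 3, 20, 3, 11, 7, 12]


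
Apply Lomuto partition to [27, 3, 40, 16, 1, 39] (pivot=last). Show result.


Elements <= 39 go left of pivot.
Result: [27, 3, 16, 1, 39, 40], pivot at index 4


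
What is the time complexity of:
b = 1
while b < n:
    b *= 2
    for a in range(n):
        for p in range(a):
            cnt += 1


Per nesting level: O(log n) * O(n) * O(n) [triangular over a] = O(n^2 log n)
Complexity: O(n^2 log n)


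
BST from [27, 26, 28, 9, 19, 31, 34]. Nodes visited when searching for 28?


BST root = 27
Search for 28: compare at each node
Path: [27, 28]


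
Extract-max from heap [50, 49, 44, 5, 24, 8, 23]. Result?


Max = 50
Replace root with last, heapify down
Resulting heap: [49, 24, 44, 5, 23, 8]


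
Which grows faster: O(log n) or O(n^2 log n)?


logarithmic grows slower than n^2 log n
O(log n) is asymptotically smaller; O(n^2 log n) grows faster


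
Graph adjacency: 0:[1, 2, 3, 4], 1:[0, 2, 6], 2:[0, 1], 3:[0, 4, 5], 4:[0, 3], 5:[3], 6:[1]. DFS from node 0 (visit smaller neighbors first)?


DFS stack-based: start with [0]
Visit order: [0, 1, 2, 6, 3, 4, 5]


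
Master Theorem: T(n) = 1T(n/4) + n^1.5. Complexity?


a=1, b=4, c=1.5. log_4(1)=0 < c=1.5. Case 3: O(n^c) = O(n^1.500)
Complexity: O(n^1.500)


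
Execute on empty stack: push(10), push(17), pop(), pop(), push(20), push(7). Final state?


push(10) -> [10]
push(17) -> [10, 17]
pop() returns 17 -> [10]
pop() returns 10 -> []
push(20) -> [20]
push(7) -> [20, 7]
Final stack (bottom to top): [20, 7]


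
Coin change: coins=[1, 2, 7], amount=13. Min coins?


dp[0]=0; dp[i]=1+min(dp[i-c] for c in coins)
...dp[8]=2, dp[9]=2, dp[10]=3, dp[11]=3, dp[12]=4, dp[13]=4
Minimum coins for 13 = 4


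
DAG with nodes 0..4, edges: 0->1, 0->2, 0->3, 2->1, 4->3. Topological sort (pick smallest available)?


Kahn's algorithm, process smallest node first
Order: [0, 2, 1, 4, 3]


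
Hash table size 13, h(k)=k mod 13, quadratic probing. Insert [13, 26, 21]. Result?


Insertions: 13->slot 0; 26->slot 1; 21->slot 8
Table: [13, 26, None, None, None, None, None, None, 21, None, None, None, None]


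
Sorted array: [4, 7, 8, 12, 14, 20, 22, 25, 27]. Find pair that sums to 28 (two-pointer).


Two pointers: lo=0, hi=8
Found pair: (8, 20) summing to 28


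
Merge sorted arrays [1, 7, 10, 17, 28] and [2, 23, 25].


Compare heads, take smaller each step.
Merged: [1, 2, 7, 10, 17, 23, 25, 28]


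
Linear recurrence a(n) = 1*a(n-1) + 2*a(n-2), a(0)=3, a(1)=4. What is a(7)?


Build bottom-up:
...a(5)=74, a(6)=150, a(7)=1*150+2*74=298


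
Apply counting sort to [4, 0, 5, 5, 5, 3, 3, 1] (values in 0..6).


Count array: [1, 1, 0, 2, 1, 3, 0]
Reconstruct: [0, 1, 3, 3, 4, 5, 5, 5]


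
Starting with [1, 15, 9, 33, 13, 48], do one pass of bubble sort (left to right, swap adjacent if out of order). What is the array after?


After one pass: [1, 9, 15, 13, 33, 48]


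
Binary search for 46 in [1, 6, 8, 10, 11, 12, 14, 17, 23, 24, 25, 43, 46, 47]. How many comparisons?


Search for 46:
[0,13] mid=6 arr[6]=14
[7,13] mid=10 arr[10]=25
[11,13] mid=12 arr[12]=46
Total: 3 comparisons


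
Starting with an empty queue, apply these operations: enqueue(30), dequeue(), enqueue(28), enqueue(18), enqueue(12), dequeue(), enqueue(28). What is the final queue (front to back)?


enqueue(30) -> [30]
dequeue() returns 30 -> []
enqueue(28) -> [28]
enqueue(18) -> [28, 18]
enqueue(12) -> [28, 18, 12]
dequeue() returns 28 -> [18, 12]
enqueue(28) -> [18, 12, 28]
Final queue (front to back): [18, 12, 28]


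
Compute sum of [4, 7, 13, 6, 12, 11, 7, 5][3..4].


Prefix sums: [0, 4, 11, 24, 30, 42, 53, 60, 65]
Sum[3..4] = prefix[5] - prefix[3] = 42 - 24 = 18


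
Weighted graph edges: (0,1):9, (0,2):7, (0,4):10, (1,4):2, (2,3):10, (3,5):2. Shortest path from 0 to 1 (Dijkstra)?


Dijkstra from 0:
Distances: {0: 0, 1: 9, 2: 7, 3: 17, 4: 10, 5: 19}
Shortest distance to 1 = 9, path = [0, 1]


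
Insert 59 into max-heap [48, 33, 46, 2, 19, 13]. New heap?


Append 59: [48, 33, 46, 2, 19, 13, 59]
Bubble up: swap idx 6(59) with idx 2(46); swap idx 2(59) with idx 0(48)
Result: [59, 33, 48, 2, 19, 13, 46]


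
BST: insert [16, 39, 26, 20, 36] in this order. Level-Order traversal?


Root = 16; build tree by BST insertion.
Level-Order traversal: [16, 39, 26, 20, 36]


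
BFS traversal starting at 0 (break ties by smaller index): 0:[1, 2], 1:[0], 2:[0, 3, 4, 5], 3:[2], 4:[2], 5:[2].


BFS queue: start with [0]
Visit order: [0, 1, 2, 3, 4, 5]


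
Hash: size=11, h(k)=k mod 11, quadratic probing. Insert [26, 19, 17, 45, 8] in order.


Insertions: 26->slot 4; 19->slot 8; 17->slot 6; 45->slot 1; 8->slot 9
Table: [None, 45, None, None, 26, None, 17, None, 19, 8, None]


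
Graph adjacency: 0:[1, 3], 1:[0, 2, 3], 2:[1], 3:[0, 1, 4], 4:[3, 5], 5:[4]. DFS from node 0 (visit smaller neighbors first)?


DFS stack-based: start with [0]
Visit order: [0, 1, 2, 3, 4, 5]


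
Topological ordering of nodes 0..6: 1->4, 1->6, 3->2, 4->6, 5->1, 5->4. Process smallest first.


Kahn's algorithm, process smallest node first
Order: [0, 3, 2, 5, 1, 4, 6]


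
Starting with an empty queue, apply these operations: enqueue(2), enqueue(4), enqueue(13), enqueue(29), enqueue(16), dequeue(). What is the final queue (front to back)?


enqueue(2) -> [2]
enqueue(4) -> [2, 4]
enqueue(13) -> [2, 4, 13]
enqueue(29) -> [2, 4, 13, 29]
enqueue(16) -> [2, 4, 13, 29, 16]
dequeue() returns 2 -> [4, 13, 29, 16]
Final queue (front to back): [4, 13, 29, 16]


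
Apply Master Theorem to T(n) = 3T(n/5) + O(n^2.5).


a=3, b=5, c=2.5. log_5(3)=0.683 < c=2.5. Case 3: O(n^c) = O(n^2.500)
Complexity: O(n^2.500)


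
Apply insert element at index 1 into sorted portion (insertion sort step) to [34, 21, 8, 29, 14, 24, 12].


After one pass: [21, 34, 8, 29, 14, 24, 12]


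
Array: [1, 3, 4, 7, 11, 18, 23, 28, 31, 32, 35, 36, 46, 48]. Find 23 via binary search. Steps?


Search for 23:
[0,13] mid=6 arr[6]=23
Total: 1 comparisons


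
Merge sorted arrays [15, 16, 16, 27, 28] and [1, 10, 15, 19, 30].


Compare heads, take smaller each step.
Merged: [1, 10, 15, 15, 16, 16, 19, 27, 28, 30]


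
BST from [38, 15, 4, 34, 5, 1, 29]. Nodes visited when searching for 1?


BST root = 38
Search for 1: compare at each node
Path: [38, 15, 4, 1]


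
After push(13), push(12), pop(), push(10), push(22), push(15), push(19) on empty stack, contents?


push(13) -> [13]
push(12) -> [13, 12]
pop() returns 12 -> [13]
push(10) -> [13, 10]
push(22) -> [13, 10, 22]
push(15) -> [13, 10, 22, 15]
push(19) -> [13, 10, 22, 15, 19]
Final stack (bottom to top): [13, 10, 22, 15, 19]


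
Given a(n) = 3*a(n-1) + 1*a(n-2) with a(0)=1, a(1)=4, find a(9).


Build bottom-up:
...a(7)=5116, a(8)=16897, a(9)=3*16897+1*5116=55807


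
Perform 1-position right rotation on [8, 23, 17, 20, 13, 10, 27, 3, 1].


Right rotate by 1: [1, 8, 23, 17, 20, 13, 10, 27, 3]


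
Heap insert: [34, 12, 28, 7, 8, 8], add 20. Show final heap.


Append 20: [34, 12, 28, 7, 8, 8, 20]
Bubble up: no swaps needed
Result: [34, 12, 28, 7, 8, 8, 20]


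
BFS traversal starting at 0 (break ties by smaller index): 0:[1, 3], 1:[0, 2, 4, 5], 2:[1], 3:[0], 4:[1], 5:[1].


BFS queue: start with [0]
Visit order: [0, 1, 3, 2, 4, 5]


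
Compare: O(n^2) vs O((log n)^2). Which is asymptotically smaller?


polylogarithmic grows slower than quadratic
O((log n)^2) is asymptotically smaller; O(n^2) grows faster


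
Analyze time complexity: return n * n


Analysis: constant-time operation, no loop
Complexity: O(1)


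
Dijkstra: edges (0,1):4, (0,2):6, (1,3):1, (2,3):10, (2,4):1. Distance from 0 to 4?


Dijkstra from 0:
Distances: {0: 0, 1: 4, 2: 6, 3: 5, 4: 7}
Shortest distance to 4 = 7, path = [0, 2, 4]


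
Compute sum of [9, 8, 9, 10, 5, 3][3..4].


Prefix sums: [0, 9, 17, 26, 36, 41, 44]
Sum[3..4] = prefix[5] - prefix[3] = 41 - 26 = 15


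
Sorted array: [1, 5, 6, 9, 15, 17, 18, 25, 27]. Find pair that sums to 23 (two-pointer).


Two pointers: lo=0, hi=8
Found pair: (5, 18) summing to 23


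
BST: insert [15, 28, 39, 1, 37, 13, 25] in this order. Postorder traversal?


Root = 15; build tree by BST insertion.
Postorder traversal: [13, 1, 25, 37, 39, 28, 15]


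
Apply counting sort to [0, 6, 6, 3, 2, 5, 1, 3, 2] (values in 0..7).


Count array: [1, 1, 2, 2, 0, 1, 2, 0]
Reconstruct: [0, 1, 2, 2, 3, 3, 5, 6, 6]


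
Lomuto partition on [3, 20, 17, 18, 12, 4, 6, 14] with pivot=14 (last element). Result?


Elements <= 14 go left of pivot.
Result: [3, 12, 4, 6, 14, 17, 18, 20], pivot at index 4


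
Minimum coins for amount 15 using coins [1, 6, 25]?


dp[0]=0; dp[i]=1+min(dp[i-c] for c in coins)
...dp[10]=5, dp[11]=6, dp[12]=2, dp[13]=3, dp[14]=4, dp[15]=5
Minimum coins for 15 = 5


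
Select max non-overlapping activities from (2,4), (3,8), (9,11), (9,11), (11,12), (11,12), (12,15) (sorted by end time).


Greedy: pick earliest-ending, then skip overlaps.
Selected (4 activities): [(2, 4), (9, 11), (11, 12), (12, 15)]


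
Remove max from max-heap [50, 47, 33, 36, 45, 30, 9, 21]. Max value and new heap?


Max = 50
Replace root with last, heapify down
Resulting heap: [47, 45, 33, 36, 21, 30, 9]


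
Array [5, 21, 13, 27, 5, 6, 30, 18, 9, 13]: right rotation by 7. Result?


Right rotate by 7: [27, 5, 6, 30, 18, 9, 13, 5, 21, 13]


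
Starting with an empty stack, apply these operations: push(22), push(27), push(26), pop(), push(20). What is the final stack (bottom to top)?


push(22) -> [22]
push(27) -> [22, 27]
push(26) -> [22, 27, 26]
pop() returns 26 -> [22, 27]
push(20) -> [22, 27, 20]
Final stack (bottom to top): [22, 27, 20]


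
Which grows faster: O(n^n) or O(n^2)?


quadratic grows slower than n^n
O(n^2) is asymptotically smaller; O(n^n) grows faster


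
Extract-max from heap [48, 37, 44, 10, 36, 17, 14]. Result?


Max = 48
Replace root with last, heapify down
Resulting heap: [44, 37, 17, 10, 36, 14]


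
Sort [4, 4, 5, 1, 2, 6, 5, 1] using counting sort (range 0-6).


Count array: [0, 2, 1, 0, 2, 2, 1]
Reconstruct: [1, 1, 2, 4, 4, 5, 5, 6]


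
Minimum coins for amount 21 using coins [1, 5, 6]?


dp[0]=0; dp[i]=1+min(dp[i-c] for c in coins)
...dp[16]=3, dp[17]=3, dp[18]=3, dp[19]=4, dp[20]=4, dp[21]=4
Minimum coins for 21 = 4


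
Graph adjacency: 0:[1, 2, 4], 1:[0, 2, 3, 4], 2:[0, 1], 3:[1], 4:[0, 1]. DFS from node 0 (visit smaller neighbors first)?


DFS stack-based: start with [0]
Visit order: [0, 1, 2, 3, 4]


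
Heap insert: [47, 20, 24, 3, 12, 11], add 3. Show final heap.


Append 3: [47, 20, 24, 3, 12, 11, 3]
Bubble up: no swaps needed
Result: [47, 20, 24, 3, 12, 11, 3]
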